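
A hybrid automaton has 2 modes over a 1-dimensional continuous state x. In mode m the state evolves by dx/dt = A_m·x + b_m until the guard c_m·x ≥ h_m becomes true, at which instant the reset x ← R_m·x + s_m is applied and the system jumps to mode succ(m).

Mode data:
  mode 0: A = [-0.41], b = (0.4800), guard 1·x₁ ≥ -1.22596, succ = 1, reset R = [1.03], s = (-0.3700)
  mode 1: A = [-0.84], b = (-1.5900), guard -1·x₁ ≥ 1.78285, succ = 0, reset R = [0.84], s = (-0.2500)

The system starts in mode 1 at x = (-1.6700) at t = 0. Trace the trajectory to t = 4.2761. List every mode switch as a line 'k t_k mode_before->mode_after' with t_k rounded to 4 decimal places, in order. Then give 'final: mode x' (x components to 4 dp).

1 0.8405 1->0
2 1.3208 0->1
3 2.3453 1->0
4 2.8256 0->1
5 3.8501 1->0
final: 0 -1.2799

Mode 1: guard c·x = 1.7829 hit at Δt = 0.8405 (t = 0.8405), x⁻ = (-1.7828) → reset → x⁺ = (-1.7476), jump to mode 0
Mode 0: guard c·x = -1.2260 hit at Δt = 0.4803 (t = 1.3208), x⁻ = (-1.2260) → reset → x⁺ = (-1.6327), jump to mode 1
Mode 1: guard c·x = 1.7829 hit at Δt = 1.0245 (t = 2.3453), x⁻ = (-1.7829) → reset → x⁺ = (-1.7476), jump to mode 0
Mode 0: guard c·x = -1.2260 hit at Δt = 0.4803 (t = 2.8256), x⁻ = (-1.2260) → reset → x⁺ = (-1.6327), jump to mode 1
Mode 1: guard c·x = 1.7829 hit at Δt = 1.0245 (t = 3.8501), x⁻ = (-1.7828) → reset → x⁺ = (-1.7476), jump to mode 0
Mode 0: flow for 0.4260 to horizon, guard not reached → x = (-1.2799)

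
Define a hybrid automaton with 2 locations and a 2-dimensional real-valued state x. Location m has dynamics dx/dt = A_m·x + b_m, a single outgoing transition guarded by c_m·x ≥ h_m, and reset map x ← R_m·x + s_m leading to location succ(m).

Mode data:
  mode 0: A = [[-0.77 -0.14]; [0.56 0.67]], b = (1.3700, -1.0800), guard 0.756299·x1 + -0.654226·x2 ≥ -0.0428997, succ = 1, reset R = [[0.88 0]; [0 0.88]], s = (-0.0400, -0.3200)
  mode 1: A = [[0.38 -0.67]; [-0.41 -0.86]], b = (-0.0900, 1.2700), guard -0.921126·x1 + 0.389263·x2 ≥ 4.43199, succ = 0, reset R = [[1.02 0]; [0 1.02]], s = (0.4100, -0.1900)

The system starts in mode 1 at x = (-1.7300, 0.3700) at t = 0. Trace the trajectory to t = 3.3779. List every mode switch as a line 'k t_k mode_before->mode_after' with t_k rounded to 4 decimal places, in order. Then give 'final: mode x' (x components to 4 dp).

Mode 1: guard c·x = 4.4320 hit at Δt = 1.1828 (t = 1.1828), x⁻ = (-3.9883, 1.9479) → reset → x⁺ = (-3.6581, 1.7968), jump to mode 0
Mode 0: guard c·x = -0.0429 hit at Δt = 1.3105 (t = 2.4933), x⁻ = (-0.2670, -0.2431) → reset → x⁺ = (-0.2750, -0.5339), jump to mode 1
Mode 1: flow for 0.8846 to horizon, guard not reached → x = (-0.5356, 0.6282)

1 1.1828 1->0
2 2.4933 0->1
final: 1 -0.5356 0.6282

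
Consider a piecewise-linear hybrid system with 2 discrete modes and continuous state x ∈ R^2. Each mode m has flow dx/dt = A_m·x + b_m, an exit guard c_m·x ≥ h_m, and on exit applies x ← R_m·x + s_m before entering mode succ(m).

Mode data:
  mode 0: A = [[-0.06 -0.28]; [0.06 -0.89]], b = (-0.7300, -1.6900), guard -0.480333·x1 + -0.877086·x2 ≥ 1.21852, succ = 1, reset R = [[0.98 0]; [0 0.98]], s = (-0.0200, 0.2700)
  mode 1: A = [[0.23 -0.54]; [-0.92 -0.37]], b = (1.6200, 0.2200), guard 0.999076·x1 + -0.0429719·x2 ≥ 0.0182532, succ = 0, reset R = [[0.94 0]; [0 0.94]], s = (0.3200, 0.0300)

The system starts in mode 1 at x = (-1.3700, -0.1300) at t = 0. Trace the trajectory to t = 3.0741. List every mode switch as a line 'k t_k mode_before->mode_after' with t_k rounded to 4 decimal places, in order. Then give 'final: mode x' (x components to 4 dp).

1 1.1281 1->0
2 2.4706 0->1
3 2.6975 1->0
final: 0 0.1148 -0.9778

Mode 1: guard c·x = 0.0183 hit at Δt = 1.1281 (t = 1.1281), x⁻ = (0.0454, 0.6315) → reset → x⁺ = (0.3627, 0.6236), jump to mode 0
Mode 0: guard c·x = 1.2185 hit at Δt = 1.3425 (t = 2.4706), x⁻ = (-0.4487, -1.1436) → reset → x⁺ = (-0.4597, -0.8507), jump to mode 1
Mode 1: guard c·x = 0.0183 hit at Δt = 0.2269 (t = 2.6975), x⁻ = (-0.0113, -0.6878) → reset → x⁺ = (0.3094, -0.6165), jump to mode 0
Mode 0: flow for 0.3766 to horizon, guard not reached → x = (0.1148, -0.9778)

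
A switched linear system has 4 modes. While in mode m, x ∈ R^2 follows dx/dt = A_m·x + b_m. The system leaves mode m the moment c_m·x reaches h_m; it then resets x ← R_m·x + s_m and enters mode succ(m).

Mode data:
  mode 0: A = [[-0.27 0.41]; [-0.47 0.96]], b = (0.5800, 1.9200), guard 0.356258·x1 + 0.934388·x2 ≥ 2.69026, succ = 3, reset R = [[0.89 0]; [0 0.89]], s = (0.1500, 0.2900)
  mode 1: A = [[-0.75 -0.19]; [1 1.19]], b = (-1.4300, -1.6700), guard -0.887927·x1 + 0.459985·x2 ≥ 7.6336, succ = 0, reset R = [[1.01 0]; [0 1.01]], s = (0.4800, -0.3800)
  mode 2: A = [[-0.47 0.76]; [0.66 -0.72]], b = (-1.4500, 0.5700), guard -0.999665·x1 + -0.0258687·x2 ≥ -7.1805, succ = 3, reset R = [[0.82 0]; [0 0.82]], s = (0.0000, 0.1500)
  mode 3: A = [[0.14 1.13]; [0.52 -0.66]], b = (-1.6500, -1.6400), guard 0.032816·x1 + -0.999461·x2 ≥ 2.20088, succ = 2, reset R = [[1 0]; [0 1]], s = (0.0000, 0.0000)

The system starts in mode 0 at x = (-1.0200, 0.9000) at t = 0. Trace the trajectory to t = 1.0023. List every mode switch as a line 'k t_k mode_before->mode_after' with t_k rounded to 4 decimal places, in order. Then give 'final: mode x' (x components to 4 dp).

1 0.5149 0->3
final: 3 0.3411 1.4890

Mode 0: guard c·x = 2.6903 hit at Δt = 0.5149 (t = 0.5149), x⁻ = (-0.2364, 2.9693) → reset → x⁺ = (-0.0604, 2.9327), jump to mode 3
Mode 3: flow for 0.4874 to horizon, guard not reached → x = (0.3411, 1.4890)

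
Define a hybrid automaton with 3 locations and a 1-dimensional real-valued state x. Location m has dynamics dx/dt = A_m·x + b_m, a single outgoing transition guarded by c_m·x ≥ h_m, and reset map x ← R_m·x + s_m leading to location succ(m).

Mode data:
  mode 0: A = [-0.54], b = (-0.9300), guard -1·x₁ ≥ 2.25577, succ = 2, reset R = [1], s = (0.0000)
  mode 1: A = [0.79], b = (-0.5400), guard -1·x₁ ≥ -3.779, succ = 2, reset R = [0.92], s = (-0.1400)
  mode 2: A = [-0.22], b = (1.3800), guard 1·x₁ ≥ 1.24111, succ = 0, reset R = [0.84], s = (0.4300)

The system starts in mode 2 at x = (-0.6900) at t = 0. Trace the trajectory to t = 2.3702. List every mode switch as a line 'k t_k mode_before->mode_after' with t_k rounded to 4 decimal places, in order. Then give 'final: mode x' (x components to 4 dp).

Mode 2: guard c·x = 1.2411 hit at Δt = 1.4765 (t = 1.4765), x⁻ = (1.2411) → reset → x⁺ = (1.4725), jump to mode 0
Mode 0: flow for 0.8937 to horizon, guard not reached → x = (0.2495)

1 1.4765 2->0
final: 0 0.2495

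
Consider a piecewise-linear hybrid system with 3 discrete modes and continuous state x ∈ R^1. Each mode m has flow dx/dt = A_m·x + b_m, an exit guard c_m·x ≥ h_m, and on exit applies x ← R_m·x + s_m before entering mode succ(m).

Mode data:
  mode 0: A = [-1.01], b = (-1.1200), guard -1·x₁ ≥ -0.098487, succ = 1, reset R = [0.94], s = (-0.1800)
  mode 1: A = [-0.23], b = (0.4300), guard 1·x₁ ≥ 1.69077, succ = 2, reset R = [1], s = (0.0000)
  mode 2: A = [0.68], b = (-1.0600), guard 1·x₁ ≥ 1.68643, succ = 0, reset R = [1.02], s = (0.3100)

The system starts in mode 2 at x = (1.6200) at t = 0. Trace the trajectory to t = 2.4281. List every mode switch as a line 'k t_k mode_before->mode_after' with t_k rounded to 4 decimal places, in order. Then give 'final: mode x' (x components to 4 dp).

1 1.0812 2->0
2 2.0272 0->1
final: 1 0.0850

Mode 2: guard c·x = 1.6864 hit at Δt = 1.0812 (t = 1.0812), x⁻ = (1.6864) → reset → x⁺ = (2.0302), jump to mode 0
Mode 0: guard c·x = -0.0985 hit at Δt = 0.9460 (t = 2.0272), x⁻ = (0.0985) → reset → x⁺ = (-0.0874), jump to mode 1
Mode 1: flow for 0.4009 to horizon, guard not reached → x = (0.0850)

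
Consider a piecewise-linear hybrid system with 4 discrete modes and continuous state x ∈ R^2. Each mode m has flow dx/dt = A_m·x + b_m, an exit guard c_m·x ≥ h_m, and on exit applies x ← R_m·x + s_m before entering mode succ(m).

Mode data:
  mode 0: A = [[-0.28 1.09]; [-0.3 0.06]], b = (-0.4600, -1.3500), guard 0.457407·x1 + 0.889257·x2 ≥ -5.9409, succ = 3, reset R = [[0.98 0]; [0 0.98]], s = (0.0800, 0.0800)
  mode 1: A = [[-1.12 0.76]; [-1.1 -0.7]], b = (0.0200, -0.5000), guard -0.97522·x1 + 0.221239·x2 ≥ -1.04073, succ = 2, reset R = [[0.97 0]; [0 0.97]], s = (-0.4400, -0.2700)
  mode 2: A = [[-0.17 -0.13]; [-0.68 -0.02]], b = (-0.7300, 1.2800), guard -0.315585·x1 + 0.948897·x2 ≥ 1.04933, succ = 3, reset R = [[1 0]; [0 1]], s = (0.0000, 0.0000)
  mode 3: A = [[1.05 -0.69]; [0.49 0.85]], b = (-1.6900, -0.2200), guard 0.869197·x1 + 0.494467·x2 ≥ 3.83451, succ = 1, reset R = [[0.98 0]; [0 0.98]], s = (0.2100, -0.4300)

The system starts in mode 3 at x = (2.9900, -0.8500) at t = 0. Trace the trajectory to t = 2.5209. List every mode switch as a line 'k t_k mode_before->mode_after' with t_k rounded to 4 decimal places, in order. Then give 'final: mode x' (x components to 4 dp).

1 0.5907 3->1
2 1.6062 1->2
final: 2 -0.3389 -1.2443

Mode 3: guard c·x = 3.8345 hit at Δt = 0.5907 (t = 0.5907), x⁻ = (4.5285, -0.2055) → reset → x⁺ = (4.6479, -0.6314), jump to mode 1
Mode 1: guard c·x = -1.0407 hit at Δt = 1.0155 (t = 1.6062), x⁻ = (0.5398, -2.3246) → reset → x⁺ = (0.0836, -2.5248), jump to mode 2
Mode 2: flow for 0.9147 to horizon, guard not reached → x = (-0.3389, -1.2443)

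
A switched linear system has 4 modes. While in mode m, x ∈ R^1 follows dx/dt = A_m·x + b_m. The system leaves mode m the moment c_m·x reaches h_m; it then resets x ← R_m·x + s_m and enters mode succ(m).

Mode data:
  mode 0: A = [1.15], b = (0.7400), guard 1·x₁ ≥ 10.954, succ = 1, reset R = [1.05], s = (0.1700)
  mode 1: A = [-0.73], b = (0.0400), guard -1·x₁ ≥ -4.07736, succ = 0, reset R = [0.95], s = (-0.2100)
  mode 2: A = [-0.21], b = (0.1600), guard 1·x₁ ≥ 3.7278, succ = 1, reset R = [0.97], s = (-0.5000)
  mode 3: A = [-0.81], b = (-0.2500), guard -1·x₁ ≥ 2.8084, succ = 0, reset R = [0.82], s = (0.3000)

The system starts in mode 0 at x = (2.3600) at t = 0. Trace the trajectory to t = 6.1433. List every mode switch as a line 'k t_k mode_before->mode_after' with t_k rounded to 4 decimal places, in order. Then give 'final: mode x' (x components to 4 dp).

Mode 0: guard c·x = 10.9540 hit at Δt = 1.1748 (t = 1.1748), x⁻ = (10.9540) → reset → x⁺ = (11.6717), jump to mode 1
Mode 1: guard c·x = -4.0774 hit at Δt = 1.4528 (t = 2.6276), x⁻ = (4.0774) → reset → x⁺ = (3.6635), jump to mode 0
Mode 0: guard c·x = 10.9540 hit at Δt = 0.8614 (t = 3.4889), x⁻ = (10.9540) → reset → x⁺ = (11.6717), jump to mode 1
Mode 1: guard c·x = -4.0774 hit at Δt = 1.4528 (t = 4.9417), x⁻ = (4.0774) → reset → x⁺ = (3.6635), jump to mode 0
Mode 0: guard c·x = 10.9540 hit at Δt = 0.8614 (t = 5.8031), x⁻ = (10.9540) → reset → x⁺ = (11.6717), jump to mode 1
Mode 1: flow for 0.3402 to horizon, guard not reached → x = (9.1170)

1 1.1748 0->1
2 2.6276 1->0
3 3.4889 0->1
4 4.9417 1->0
5 5.8031 0->1
final: 1 9.1170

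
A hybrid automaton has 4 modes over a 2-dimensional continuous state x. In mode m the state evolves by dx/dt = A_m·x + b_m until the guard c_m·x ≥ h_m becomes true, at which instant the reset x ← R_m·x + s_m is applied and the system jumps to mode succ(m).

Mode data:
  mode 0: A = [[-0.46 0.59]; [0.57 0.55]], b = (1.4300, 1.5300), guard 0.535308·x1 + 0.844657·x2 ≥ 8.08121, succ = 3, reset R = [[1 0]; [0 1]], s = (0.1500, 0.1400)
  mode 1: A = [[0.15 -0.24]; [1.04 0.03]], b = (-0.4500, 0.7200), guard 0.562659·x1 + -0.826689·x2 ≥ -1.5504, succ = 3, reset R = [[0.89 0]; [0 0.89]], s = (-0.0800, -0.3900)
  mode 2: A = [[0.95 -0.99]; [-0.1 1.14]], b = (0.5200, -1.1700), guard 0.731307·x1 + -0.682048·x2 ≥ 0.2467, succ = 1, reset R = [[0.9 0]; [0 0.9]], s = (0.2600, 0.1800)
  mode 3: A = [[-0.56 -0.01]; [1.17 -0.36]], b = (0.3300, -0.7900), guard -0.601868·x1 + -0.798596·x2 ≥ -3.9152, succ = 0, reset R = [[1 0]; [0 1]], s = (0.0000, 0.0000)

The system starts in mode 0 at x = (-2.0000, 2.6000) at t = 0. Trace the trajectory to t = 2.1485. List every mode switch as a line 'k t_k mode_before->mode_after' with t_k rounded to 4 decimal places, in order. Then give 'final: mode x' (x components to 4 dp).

1 1.2100 0->3
final: 3 1.9551 7.2455

Mode 0: guard c·x = 8.0812 hit at Δt = 1.2100 (t = 1.2100), x⁻ = (2.8435, 7.7654) → reset → x⁺ = (2.9935, 7.9054), jump to mode 3
Mode 3: flow for 0.9385 to horizon, guard not reached → x = (1.9551, 7.2455)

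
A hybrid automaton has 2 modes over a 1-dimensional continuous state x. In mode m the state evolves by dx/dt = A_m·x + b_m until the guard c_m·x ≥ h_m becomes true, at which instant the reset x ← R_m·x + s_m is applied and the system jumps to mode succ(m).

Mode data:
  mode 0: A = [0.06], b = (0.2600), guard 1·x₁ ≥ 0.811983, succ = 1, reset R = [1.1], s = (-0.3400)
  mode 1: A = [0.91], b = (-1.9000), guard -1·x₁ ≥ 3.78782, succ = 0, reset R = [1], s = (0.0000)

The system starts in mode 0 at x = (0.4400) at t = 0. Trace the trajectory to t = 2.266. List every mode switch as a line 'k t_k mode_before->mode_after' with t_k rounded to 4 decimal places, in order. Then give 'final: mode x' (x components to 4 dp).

1 1.2507 0->1
final: 1 -1.7783

Mode 0: guard c·x = 0.8120 hit at Δt = 1.2507 (t = 1.2507), x⁻ = (0.8120) → reset → x⁺ = (0.5532), jump to mode 1
Mode 1: flow for 1.0153 to horizon, guard not reached → x = (-1.7783)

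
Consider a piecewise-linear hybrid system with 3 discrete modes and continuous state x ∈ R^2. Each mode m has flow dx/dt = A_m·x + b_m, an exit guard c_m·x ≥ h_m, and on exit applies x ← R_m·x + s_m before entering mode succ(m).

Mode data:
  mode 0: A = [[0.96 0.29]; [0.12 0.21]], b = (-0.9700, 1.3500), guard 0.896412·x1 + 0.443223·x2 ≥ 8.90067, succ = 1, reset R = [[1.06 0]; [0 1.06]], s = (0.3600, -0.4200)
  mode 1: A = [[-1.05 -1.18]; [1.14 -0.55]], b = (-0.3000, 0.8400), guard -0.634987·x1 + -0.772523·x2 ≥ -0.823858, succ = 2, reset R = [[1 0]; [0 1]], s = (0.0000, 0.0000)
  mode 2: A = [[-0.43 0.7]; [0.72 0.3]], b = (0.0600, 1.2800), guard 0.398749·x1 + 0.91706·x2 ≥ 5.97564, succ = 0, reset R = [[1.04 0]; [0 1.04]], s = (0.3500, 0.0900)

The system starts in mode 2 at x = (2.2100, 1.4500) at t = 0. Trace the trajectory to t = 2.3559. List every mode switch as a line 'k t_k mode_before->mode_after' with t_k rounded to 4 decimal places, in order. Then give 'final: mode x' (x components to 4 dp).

1 0.8974 2->0
2 1.3887 0->1
final: 1 -2.5258 5.5341

Mode 2: guard c·x = 5.9756 hit at Δt = 0.8974 (t = 0.8974), x⁻ = (3.2448, 5.1052) → reset → x⁺ = (3.7246, 5.3994), jump to mode 0
Mode 0: guard c·x = 8.9007 hit at Δt = 0.4913 (t = 1.3887), x⁻ = (6.4720, 6.9922) → reset → x⁺ = (7.2203, 6.9917), jump to mode 1
Mode 1: flow for 0.9672 to horizon, guard not reached → x = (-2.5258, 5.5341)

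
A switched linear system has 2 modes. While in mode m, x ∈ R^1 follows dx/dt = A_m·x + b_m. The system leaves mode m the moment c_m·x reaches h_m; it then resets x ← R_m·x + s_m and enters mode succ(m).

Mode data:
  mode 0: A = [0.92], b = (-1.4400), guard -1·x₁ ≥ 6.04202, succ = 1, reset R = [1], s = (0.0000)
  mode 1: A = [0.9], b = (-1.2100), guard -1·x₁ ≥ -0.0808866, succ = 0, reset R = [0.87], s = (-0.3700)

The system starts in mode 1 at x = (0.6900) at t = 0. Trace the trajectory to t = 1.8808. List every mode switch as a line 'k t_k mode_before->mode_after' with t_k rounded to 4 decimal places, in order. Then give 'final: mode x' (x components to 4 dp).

1 0.7310 1->0
final: 0 -3.8057

Mode 1: guard c·x = -0.0809 hit at Δt = 0.7310 (t = 0.7310), x⁻ = (0.0809) → reset → x⁺ = (-0.2996), jump to mode 0
Mode 0: flow for 1.1498 to horizon, guard not reached → x = (-3.8057)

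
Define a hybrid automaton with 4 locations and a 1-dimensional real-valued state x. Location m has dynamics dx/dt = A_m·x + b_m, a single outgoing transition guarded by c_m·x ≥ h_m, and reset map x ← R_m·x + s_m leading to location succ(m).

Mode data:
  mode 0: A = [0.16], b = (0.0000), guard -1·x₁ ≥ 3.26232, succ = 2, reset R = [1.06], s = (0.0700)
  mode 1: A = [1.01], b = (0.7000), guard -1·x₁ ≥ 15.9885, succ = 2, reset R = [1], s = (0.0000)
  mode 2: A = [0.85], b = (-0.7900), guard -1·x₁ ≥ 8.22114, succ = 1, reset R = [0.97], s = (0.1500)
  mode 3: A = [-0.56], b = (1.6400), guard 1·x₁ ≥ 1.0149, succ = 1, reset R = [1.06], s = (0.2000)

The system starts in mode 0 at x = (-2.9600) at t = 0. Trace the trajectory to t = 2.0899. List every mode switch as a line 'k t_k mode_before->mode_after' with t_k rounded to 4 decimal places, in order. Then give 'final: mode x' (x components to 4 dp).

1 0.6078 0->2
2 1.4915 2->1
final: 1 -13.7444

Mode 0: guard c·x = 3.2623 hit at Δt = 0.6078 (t = 0.6078), x⁻ = (-3.2623) → reset → x⁺ = (-3.3881), jump to mode 2
Mode 2: guard c·x = 8.2211 hit at Δt = 0.8837 (t = 1.4915), x⁻ = (-8.2211) → reset → x⁺ = (-7.8245), jump to mode 1
Mode 1: flow for 0.5984 to horizon, guard not reached → x = (-13.7444)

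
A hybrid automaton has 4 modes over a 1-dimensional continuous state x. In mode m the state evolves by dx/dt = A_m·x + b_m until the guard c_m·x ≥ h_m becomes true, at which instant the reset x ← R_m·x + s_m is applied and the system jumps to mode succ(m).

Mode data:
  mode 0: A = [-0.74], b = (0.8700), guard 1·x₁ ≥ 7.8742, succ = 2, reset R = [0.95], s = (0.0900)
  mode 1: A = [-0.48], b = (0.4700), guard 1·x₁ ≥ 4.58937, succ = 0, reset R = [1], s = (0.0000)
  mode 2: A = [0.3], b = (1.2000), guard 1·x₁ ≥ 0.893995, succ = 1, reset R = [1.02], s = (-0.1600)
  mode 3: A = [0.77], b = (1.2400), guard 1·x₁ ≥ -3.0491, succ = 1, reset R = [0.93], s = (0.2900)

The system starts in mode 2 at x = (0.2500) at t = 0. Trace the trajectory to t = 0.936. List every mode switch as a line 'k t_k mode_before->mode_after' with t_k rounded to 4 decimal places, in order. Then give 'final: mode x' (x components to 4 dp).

1 0.4703 2->1
final: 1 0.7974

Mode 2: guard c·x = 0.8940 hit at Δt = 0.4703 (t = 0.4703), x⁻ = (0.8940) → reset → x⁺ = (0.7519), jump to mode 1
Mode 1: flow for 0.4657 to horizon, guard not reached → x = (0.7974)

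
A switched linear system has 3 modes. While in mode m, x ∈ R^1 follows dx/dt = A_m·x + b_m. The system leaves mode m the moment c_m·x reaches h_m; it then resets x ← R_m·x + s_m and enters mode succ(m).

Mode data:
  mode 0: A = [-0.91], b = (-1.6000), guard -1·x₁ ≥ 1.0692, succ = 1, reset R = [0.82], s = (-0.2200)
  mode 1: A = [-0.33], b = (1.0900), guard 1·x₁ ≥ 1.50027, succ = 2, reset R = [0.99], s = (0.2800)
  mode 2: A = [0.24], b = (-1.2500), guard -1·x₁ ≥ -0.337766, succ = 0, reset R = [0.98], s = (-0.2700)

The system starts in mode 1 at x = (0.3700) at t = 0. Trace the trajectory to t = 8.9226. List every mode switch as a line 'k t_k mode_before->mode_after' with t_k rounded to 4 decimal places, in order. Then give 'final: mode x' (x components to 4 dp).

1 1.4749 1->2
2 2.9201 2->0
3 3.9870 0->1
4 6.6907 1->2
5 8.1359 2->0
final: 0 -0.8690

Mode 1: guard c·x = 1.5003 hit at Δt = 1.4749 (t = 1.4749), x⁻ = (1.5003) → reset → x⁺ = (1.7653), jump to mode 2
Mode 2: guard c·x = -0.3378 hit at Δt = 1.4452 (t = 2.9201), x⁻ = (0.3378) → reset → x⁺ = (0.0610), jump to mode 0
Mode 0: guard c·x = 1.0692 hit at Δt = 1.0669 (t = 3.9870), x⁻ = (-1.0692) → reset → x⁺ = (-1.0967), jump to mode 1
Mode 1: guard c·x = 1.5003 hit at Δt = 2.7037 (t = 6.6907), x⁻ = (1.5003) → reset → x⁺ = (1.7653), jump to mode 2
Mode 2: guard c·x = -0.3378 hit at Δt = 1.4452 (t = 8.1359), x⁻ = (0.3378) → reset → x⁺ = (0.0610), jump to mode 0
Mode 0: flow for 0.7867 to horizon, guard not reached → x = (-0.8690)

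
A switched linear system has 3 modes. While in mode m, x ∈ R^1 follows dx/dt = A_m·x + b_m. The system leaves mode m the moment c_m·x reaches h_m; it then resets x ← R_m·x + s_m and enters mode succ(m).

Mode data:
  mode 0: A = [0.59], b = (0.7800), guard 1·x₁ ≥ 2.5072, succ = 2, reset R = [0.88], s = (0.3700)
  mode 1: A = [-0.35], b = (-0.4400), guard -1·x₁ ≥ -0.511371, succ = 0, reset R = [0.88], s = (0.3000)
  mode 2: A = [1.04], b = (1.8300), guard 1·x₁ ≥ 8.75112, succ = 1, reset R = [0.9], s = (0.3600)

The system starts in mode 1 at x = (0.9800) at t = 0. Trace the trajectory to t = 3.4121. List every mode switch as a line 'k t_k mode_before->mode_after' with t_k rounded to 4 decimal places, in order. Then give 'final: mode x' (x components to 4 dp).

Mode 1: guard c·x = -0.5114 hit at Δt = 0.6716 (t = 0.6716), x⁻ = (0.5114) → reset → x⁺ = (0.7500), jump to mode 0
Mode 0: guard c·x = 2.5072 hit at Δt = 1.0409 (t = 1.7125), x⁻ = (2.5072) → reset → x⁺ = (2.5763), jump to mode 2
Mode 2: guard c·x = 8.7511 hit at Δt = 0.8514 (t = 2.5639), x⁻ = (8.7511) → reset → x⁺ = (8.2360), jump to mode 1
Mode 1: flow for 0.8482 to horizon, guard not reached → x = (5.7976)

1 0.6716 1->0
2 1.7125 0->2
3 2.5639 2->1
final: 1 5.7976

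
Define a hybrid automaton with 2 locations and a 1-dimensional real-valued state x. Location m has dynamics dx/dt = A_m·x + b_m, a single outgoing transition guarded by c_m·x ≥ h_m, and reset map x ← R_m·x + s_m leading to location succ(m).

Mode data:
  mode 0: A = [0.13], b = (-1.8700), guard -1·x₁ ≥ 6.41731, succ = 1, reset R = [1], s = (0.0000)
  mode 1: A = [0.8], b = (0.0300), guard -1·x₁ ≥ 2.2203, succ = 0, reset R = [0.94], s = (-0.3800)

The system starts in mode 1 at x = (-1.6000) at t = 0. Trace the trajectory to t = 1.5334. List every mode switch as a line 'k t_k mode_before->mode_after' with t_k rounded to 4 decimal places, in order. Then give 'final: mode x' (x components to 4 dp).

Mode 1: guard c·x = 2.2203 hit at Δt = 0.4179 (t = 0.4179), x⁻ = (-2.2203) → reset → x⁺ = (-2.4671), jump to mode 0
Mode 0: flow for 1.1155 to horizon, guard not reached → x = (-5.0969)

1 0.4179 1->0
final: 0 -5.0969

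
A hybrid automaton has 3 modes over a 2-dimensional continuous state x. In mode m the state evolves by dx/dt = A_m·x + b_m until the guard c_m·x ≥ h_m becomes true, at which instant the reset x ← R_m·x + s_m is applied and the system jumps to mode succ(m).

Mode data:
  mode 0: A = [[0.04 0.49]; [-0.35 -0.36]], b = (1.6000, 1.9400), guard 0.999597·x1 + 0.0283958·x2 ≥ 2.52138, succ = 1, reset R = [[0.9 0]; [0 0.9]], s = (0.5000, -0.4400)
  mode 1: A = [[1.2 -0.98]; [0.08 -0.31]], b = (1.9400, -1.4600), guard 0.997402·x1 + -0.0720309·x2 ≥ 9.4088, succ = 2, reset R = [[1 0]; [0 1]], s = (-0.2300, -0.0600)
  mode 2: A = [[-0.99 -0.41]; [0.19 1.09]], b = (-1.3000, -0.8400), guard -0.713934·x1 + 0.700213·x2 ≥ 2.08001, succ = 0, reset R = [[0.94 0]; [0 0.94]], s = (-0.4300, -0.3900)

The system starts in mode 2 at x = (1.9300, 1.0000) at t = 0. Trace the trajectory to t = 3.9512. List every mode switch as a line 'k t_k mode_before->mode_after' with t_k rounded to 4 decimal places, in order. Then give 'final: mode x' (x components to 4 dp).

Mode 2: guard c·x = 2.0800 hit at Δt = 1.3105 (t = 1.3105), x⁻ = (-0.8999, 2.0530) → reset → x⁺ = (-1.2759, 1.5398), jump to mode 0
Mode 0: guard c·x = 2.5214 hit at Δt = 1.3417 (t = 2.6522), x⁻ = (2.4437, 2.7720) → reset → x⁺ = (2.6993, 2.0548), jump to mode 1
Mode 1: guard c·x = 9.4088 hit at Δt = 0.9565 (t = 3.6087), x⁻ = (9.4827, 0.6842) → reset → x⁺ = (9.2527, 0.6242), jump to mode 2
Mode 2: flow for 0.3425 to horizon, guard not reached → x = (6.1059, 1.1649)

1 1.3105 2->0
2 2.6522 0->1
3 3.6087 1->2
final: 2 6.1059 1.1649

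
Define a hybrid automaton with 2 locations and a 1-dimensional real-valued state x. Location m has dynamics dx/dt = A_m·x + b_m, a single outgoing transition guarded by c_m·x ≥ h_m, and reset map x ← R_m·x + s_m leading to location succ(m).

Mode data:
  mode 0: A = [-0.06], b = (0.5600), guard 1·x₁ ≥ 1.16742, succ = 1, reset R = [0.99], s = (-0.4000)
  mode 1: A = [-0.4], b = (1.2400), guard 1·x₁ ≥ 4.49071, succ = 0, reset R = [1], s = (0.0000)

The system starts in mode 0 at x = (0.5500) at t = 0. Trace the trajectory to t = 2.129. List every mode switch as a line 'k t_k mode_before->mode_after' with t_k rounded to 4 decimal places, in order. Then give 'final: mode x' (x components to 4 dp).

1 1.2148 0->1
final: 1 1.4737

Mode 0: guard c·x = 1.1674 hit at Δt = 1.2148 (t = 1.2148), x⁻ = (1.1674) → reset → x⁺ = (0.7557), jump to mode 1
Mode 1: flow for 0.9142 to horizon, guard not reached → x = (1.4737)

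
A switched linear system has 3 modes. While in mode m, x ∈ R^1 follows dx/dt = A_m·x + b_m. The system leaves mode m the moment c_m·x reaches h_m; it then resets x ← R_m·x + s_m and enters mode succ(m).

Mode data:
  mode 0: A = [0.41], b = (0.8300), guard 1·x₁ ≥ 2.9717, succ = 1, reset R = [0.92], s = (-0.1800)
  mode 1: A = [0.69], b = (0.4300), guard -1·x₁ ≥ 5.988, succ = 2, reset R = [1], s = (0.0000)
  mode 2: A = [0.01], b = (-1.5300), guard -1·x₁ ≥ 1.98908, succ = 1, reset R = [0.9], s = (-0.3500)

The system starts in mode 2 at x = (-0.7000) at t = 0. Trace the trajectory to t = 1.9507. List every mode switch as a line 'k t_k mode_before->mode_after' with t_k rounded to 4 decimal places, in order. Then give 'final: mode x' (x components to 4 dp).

1 0.8352 2->1
final: 1 -3.8985

Mode 2: guard c·x = 1.9891 hit at Δt = 0.8352 (t = 0.8352), x⁻ = (-1.9891) → reset → x⁺ = (-2.1402), jump to mode 1
Mode 1: flow for 1.1155 to horizon, guard not reached → x = (-3.8985)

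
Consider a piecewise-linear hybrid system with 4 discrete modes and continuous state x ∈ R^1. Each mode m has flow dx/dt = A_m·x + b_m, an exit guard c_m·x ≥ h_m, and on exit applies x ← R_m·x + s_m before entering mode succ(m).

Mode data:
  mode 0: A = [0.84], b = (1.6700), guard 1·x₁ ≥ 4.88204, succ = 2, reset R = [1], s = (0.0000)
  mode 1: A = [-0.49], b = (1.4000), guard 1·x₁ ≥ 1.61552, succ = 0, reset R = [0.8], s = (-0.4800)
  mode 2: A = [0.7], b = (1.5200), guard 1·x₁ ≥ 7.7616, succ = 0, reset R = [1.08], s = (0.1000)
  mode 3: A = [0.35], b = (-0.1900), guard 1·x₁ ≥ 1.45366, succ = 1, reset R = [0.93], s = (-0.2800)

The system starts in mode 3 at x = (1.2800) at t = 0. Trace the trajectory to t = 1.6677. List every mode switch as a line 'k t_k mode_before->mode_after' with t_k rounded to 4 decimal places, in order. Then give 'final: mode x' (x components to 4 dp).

1 0.6044 3->1
2 1.3455 1->0
final: 0 1.6828

Mode 3: guard c·x = 1.4537 hit at Δt = 0.6044 (t = 0.6044), x⁻ = (1.4537) → reset → x⁺ = (1.0719), jump to mode 1
Mode 1: guard c·x = 1.6155 hit at Δt = 0.7411 (t = 1.3455), x⁻ = (1.6155) → reset → x⁺ = (0.8124), jump to mode 0
Mode 0: flow for 0.3222 to horizon, guard not reached → x = (1.6828)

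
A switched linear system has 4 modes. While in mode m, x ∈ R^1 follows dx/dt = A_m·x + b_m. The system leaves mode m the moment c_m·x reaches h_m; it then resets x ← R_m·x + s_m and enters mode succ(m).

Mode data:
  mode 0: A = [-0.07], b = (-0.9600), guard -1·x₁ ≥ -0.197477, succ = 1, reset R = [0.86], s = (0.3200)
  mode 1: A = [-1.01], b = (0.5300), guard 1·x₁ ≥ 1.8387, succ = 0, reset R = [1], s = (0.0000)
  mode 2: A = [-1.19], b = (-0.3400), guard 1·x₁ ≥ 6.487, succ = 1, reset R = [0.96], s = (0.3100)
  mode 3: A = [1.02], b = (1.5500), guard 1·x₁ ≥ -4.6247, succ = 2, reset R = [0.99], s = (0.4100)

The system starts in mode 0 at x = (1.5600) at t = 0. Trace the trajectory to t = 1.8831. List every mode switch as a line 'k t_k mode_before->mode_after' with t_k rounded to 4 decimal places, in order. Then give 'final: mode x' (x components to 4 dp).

1 1.3348 0->1
final: 1 0.5047

Mode 0: guard c·x = -0.1975 hit at Δt = 1.3348 (t = 1.3348), x⁻ = (0.1975) → reset → x⁺ = (0.4898), jump to mode 1
Mode 1: flow for 0.5483 to horizon, guard not reached → x = (0.5047)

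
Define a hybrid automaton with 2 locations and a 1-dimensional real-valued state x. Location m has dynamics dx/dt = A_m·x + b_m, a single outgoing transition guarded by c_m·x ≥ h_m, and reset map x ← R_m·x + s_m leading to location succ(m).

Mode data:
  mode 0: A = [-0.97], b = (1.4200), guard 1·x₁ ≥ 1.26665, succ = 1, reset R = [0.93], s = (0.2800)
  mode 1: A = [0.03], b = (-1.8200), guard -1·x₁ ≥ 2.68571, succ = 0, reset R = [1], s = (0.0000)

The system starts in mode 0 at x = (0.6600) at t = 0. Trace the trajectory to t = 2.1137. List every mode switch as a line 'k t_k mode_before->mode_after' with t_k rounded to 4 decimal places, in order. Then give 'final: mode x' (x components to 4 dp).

1 1.4484 0->1
final: 1 0.2643

Mode 0: guard c·x = 1.2667 hit at Δt = 1.4484 (t = 1.4484), x⁻ = (1.2667) → reset → x⁺ = (1.4580), jump to mode 1
Mode 1: flow for 0.6653 to horizon, guard not reached → x = (0.2643)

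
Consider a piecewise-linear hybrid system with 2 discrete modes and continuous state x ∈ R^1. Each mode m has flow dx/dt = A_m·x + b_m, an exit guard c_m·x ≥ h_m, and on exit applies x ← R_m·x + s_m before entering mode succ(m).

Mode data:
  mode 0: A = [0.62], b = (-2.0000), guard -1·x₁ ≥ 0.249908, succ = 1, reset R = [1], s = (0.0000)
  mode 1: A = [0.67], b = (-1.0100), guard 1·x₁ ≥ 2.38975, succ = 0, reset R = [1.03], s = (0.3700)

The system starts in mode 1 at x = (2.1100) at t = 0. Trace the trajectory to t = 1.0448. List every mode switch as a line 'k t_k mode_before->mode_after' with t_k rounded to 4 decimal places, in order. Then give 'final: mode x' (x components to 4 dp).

1 0.5692 1->0
final: 0 2.6962

Mode 1: guard c·x = 2.3897 hit at Δt = 0.5692 (t = 0.5692), x⁻ = (2.3897) → reset → x⁺ = (2.8314), jump to mode 0
Mode 0: flow for 0.4756 to horizon, guard not reached → x = (2.6962)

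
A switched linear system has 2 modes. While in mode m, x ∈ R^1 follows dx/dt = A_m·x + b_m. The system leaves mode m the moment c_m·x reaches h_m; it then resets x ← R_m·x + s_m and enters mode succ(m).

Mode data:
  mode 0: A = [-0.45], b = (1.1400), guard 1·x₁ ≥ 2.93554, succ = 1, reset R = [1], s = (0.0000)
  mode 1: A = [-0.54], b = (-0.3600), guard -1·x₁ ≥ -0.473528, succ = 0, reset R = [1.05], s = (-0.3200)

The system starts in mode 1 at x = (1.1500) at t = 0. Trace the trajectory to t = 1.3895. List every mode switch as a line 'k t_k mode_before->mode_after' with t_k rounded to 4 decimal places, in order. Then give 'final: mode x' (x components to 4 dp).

Mode 1: guard c·x = -0.4735 hit at Δt = 0.8626 (t = 0.8626), x⁻ = (0.4735) → reset → x⁺ = (0.1772), jump to mode 0
Mode 0: flow for 0.5269 to horizon, guard not reached → x = (0.6746)

1 0.8626 1->0
final: 0 0.6746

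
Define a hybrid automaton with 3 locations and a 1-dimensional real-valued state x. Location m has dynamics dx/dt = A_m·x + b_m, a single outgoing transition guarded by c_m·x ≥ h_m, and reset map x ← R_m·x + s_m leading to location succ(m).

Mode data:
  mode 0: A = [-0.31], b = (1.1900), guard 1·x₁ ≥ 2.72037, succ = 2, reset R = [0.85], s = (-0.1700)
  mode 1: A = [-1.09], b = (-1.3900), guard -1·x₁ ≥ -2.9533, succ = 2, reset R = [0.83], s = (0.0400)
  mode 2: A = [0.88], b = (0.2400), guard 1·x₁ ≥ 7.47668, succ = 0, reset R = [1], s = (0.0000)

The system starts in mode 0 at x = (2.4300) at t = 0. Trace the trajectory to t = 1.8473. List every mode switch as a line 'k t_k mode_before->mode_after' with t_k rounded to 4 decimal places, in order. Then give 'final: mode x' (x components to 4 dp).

Mode 0: guard c·x = 2.7204 hit at Δt = 0.7446 (t = 0.7446), x⁻ = (2.7204) → reset → x⁺ = (2.1423), jump to mode 2
Mode 2: flow for 1.1027 to horizon, guard not reached → x = (6.1004)

1 0.7446 0->2
final: 2 6.1004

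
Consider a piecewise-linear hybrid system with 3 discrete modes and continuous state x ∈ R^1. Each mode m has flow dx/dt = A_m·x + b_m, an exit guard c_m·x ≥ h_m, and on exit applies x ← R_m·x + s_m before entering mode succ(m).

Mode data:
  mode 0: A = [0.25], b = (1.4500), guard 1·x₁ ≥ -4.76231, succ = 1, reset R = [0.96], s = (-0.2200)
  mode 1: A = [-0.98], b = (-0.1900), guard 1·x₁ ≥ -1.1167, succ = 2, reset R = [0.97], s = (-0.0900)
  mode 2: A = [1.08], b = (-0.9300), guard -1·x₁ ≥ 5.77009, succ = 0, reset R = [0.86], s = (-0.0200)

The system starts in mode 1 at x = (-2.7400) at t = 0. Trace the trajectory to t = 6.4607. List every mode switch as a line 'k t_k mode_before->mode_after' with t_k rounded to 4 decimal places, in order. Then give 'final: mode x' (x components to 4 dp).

Mode 1: guard c·x = -1.1167 hit at Δt = 1.0356 (t = 1.0356), x⁻ = (-1.1167) → reset → x⁺ = (-1.1732), jump to mode 2
Mode 2: guard c·x = 5.7701 hit at Δt = 1.0941 (t = 2.1297), x⁻ = (-5.7701) → reset → x⁺ = (-4.9823), jump to mode 0
Mode 0: guard c·x = -4.7623 hit at Δt = 0.9529 (t = 3.0826), x⁻ = (-4.7623) → reset → x⁺ = (-4.7918), jump to mode 1
Mode 1: guard c·x = -1.1167 hit at Δt = 1.6387 (t = 4.7213), x⁻ = (-1.1167) → reset → x⁺ = (-1.1732), jump to mode 2
Mode 2: guard c·x = 5.7701 hit at Δt = 1.0941 (t = 5.8154), x⁻ = (-5.7701) → reset → x⁺ = (-4.9823), jump to mode 0
Mode 0: flow for 0.6453 to horizon, guard not reached → x = (-4.8391)

1 1.0356 1->2
2 2.1297 2->0
3 3.0826 0->1
4 4.7213 1->2
5 5.8154 2->0
final: 0 -4.8391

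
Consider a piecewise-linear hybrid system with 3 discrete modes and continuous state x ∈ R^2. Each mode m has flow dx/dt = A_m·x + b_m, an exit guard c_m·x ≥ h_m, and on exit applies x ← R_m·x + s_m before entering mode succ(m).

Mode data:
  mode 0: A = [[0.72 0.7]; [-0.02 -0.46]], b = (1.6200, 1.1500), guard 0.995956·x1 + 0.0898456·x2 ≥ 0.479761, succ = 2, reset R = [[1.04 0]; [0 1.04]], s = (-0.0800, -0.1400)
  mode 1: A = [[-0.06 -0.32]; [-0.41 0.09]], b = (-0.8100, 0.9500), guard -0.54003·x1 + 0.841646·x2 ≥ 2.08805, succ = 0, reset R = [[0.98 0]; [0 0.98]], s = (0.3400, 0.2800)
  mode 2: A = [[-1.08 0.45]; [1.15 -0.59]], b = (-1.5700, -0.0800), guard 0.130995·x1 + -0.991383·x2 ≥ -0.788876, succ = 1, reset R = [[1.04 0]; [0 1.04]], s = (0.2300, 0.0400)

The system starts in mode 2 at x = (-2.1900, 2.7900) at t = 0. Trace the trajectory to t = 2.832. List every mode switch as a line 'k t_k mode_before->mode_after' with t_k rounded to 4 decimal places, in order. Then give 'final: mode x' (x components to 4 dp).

Mode 2: guard c·x = -0.7889 hit at Δt = 0.7331 (t = 0.7331), x⁻ = (-1.4615, 0.6026) → reset → x⁺ = (-1.2900, 0.6667), jump to mode 1
Mode 1: guard c·x = 2.0880 hit at Δt = 0.4240 (t = 1.1571), x⁻ = (-1.7321, 1.3695) → reset → x⁺ = (-1.3575, 1.6221), jump to mode 0
Mode 0: guard c·x = 0.4798 hit at Δt = 0.6919 (t = 1.8490), x⁻ = (0.3132, 1.8680) → reset → x⁺ = (0.2457, 1.8027), jump to mode 2
Mode 2: flow for 0.9830 to horizon, guard not reached → x = (-0.5342, 0.7687)

1 0.7331 2->1
2 1.1571 1->0
3 1.8490 0->2
final: 2 -0.5342 0.7687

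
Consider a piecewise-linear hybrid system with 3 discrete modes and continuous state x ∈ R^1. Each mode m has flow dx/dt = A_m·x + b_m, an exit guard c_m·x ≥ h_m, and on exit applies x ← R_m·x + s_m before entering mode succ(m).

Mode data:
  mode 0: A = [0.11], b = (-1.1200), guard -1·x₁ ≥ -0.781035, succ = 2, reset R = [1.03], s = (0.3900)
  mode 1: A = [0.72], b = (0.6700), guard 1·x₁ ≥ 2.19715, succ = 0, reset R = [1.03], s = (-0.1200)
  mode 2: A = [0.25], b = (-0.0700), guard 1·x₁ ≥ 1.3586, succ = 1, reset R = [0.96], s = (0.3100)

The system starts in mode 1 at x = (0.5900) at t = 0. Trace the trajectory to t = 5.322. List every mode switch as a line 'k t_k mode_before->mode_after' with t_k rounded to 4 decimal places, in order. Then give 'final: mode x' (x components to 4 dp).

Mode 1: guard c·x = 2.1972 hit at Δt = 1.0017 (t = 1.0017), x⁻ = (2.1972) → reset → x⁺ = (2.1431), jump to mode 0
Mode 0: guard c·x = -0.7810 hit at Δt = 1.4229 (t = 2.4246), x⁻ = (0.7810) → reset → x⁺ = (1.1945), jump to mode 2
Mode 2: guard c·x = 1.3586 hit at Δt = 0.6603 (t = 3.0849), x⁻ = (1.3586) → reset → x⁺ = (1.6143), jump to mode 1
Mode 1: guard c·x = 2.1972 hit at Δt = 0.2864 (t = 3.3714), x⁻ = (2.1972) → reset → x⁺ = (2.1431), jump to mode 0
Mode 0: guard c·x = -0.7810 hit at Δt = 1.4229 (t = 4.7943), x⁻ = (0.7810) → reset → x⁺ = (1.1945), jump to mode 2
Mode 2: flow for 0.5277 to horizon, guard not reached → x = (1.3234)

1 1.0017 1->0
2 2.4246 0->2
3 3.0849 2->1
4 3.3714 1->0
5 4.7943 0->2
final: 2 1.3234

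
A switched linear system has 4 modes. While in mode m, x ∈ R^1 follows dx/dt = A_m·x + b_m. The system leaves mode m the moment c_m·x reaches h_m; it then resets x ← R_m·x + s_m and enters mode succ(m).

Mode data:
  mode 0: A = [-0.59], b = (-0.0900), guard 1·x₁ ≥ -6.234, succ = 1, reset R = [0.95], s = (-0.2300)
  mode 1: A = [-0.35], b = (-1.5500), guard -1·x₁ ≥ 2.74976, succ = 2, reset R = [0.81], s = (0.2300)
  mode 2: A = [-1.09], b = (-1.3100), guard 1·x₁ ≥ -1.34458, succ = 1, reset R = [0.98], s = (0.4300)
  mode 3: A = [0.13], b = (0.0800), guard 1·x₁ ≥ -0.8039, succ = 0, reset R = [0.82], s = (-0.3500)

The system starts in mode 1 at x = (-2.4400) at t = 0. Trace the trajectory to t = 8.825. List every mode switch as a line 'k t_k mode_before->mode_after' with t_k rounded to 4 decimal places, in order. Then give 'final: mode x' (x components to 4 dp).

Mode 1: guard c·x = 2.7498 hit at Δt = 0.4838 (t = 0.4838), x⁻ = (-2.7498) → reset → x⁺ = (-1.9973), jump to mode 2
Mode 2: guard c·x = -1.3446 hit at Δt = 1.5760 (t = 2.0598), x⁻ = (-1.3446) → reset → x⁺ = (-0.8877), jump to mode 1
Mode 1: guard c·x = 2.7498 hit at Δt = 2.1323 (t = 4.1921), x⁻ = (-2.7498) → reset → x⁺ = (-1.9973), jump to mode 2
Mode 2: guard c·x = -1.3446 hit at Δt = 1.5760 (t = 5.7681), x⁻ = (-1.3446) → reset → x⁺ = (-0.8877), jump to mode 1
Mode 1: guard c·x = 2.7498 hit at Δt = 2.1323 (t = 7.9004), x⁻ = (-2.7498) → reset → x⁺ = (-1.9973), jump to mode 2
Mode 2: flow for 0.9246 to horizon, guard not reached → x = (-1.4922)

1 0.4838 1->2
2 2.0598 2->1
3 4.1921 1->2
4 5.7681 2->1
5 7.9004 1->2
final: 2 -1.4922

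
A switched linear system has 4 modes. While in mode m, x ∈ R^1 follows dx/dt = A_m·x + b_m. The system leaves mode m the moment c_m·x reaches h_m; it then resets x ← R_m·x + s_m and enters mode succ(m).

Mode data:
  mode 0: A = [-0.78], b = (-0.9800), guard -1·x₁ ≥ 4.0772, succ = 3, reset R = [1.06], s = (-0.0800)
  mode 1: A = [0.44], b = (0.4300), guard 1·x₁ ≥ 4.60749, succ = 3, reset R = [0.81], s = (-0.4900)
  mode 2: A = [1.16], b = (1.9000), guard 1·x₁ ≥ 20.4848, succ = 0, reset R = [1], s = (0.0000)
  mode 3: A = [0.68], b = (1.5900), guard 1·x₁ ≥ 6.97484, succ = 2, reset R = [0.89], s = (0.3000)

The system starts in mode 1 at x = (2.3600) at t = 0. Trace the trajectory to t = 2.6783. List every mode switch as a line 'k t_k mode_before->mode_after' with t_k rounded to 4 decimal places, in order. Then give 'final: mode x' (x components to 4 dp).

Mode 1: guard c·x = 4.6075 hit at Δt = 1.1702 (t = 1.1702), x⁻ = (4.6075) → reset → x⁺ = (3.2421), jump to mode 3
Mode 3: guard c·x = 6.9748 hit at Δt = 0.7532 (t = 1.9234), x⁻ = (6.9748) → reset → x⁺ = (6.5076), jump to mode 2
Mode 2: flow for 0.7549 to horizon, guard not reached → x = (17.9156)

1 1.1702 1->3
2 1.9234 3->2
final: 2 17.9156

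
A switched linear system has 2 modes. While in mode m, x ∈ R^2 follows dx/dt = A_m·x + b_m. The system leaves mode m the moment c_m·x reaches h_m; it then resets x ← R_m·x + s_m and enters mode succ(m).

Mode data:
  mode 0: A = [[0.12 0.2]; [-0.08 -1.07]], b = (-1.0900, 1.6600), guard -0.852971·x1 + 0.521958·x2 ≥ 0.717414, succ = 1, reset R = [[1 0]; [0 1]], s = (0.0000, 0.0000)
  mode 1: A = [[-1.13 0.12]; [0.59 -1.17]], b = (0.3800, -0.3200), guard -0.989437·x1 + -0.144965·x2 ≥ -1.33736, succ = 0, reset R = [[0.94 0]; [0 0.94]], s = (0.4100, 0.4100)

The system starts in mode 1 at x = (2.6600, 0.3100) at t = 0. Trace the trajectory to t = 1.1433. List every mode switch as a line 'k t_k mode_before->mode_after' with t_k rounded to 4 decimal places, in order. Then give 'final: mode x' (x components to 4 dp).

1 0.8284 1->0
final: 0 1.3860 1.0383

Mode 1: guard c·x = -1.3374 hit at Δt = 0.8284 (t = 0.8284), x⁻ = (1.2788, 0.4972) → reset → x⁺ = (1.6121, 0.8774), jump to mode 0
Mode 0: flow for 0.3149 to horizon, guard not reached → x = (1.3860, 1.0383)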